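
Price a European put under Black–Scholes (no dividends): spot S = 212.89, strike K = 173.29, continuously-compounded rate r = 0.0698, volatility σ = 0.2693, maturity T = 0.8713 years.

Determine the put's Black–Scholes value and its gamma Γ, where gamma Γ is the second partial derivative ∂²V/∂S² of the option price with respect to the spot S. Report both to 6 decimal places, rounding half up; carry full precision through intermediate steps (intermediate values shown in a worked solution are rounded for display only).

price = 3.454038
Γ = 0.003688

σ√T = 0.2693·√0.8713 = 0.251374
d₁ = (ln(S/K) + (r+σ²/2)T) / (σ√T) = (ln(212.89/173.29) + (0.0698+0.2693²/2)·0.8713) / 0.251374 = (0.205809 + 0.092411) / 0.251374 = 1.186361
d₂ = d₁ − σ√T = 1.186361 − 0.251374 = 0.934987
e^{−rT} = e^{−0.0698·0.8713} = 0.940996
N(−d₁) = 0.117740,  N(−d₂) = 0.174897
Put price V = K·e^{−rT}·N(−d₂) − S·N(−d₁) = 28.519671 − 25.065633 = 3.454038
φ(d₁) = (1/√(2π))·e^{−d₁²/2} = 0.197372
Γ = φ(d₁) / (S·σ·√T) = 0.003688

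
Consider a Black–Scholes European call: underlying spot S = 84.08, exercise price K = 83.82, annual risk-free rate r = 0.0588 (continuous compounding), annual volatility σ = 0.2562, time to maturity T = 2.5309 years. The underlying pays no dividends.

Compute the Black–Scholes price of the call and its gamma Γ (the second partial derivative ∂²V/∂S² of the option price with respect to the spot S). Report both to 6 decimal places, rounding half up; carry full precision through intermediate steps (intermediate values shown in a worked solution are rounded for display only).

σ√T = 0.2562·√2.5309 = 0.407584
d₁ = (ln(S/K) + (r+σ²/2)T) / (σ√T) = (ln(84.08/83.82) + (0.0588+0.2562²/2)·2.5309) / 0.407584 = (0.003097 + 0.231879) / 0.407584 = 0.576510
d₂ = d₁ − σ√T = 0.576510 − 0.407584 = 0.168927
e^{−rT} = e^{−0.0588·2.5309} = 0.861727
N(d₁) = 0.717865,  N(d₂) = 0.567073
Call price V = S·N(d₁) − K·e^{−rT}·N(d₂) = 60.358081 − 40.959648 = 19.398433
φ(d₁) = (1/√(2π))·e^{−d₁²/2} = 0.337861
Γ = φ(d₁) / (S·σ·√T) = 0.009859

price = 19.398433
Γ = 0.009859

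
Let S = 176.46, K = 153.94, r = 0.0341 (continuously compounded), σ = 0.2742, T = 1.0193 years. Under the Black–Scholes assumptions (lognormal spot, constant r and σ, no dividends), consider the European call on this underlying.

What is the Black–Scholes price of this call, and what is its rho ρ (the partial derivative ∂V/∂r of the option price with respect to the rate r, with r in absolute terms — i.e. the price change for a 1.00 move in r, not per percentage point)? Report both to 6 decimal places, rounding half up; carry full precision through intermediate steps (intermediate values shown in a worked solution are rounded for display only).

price = 35.076109
ρ = 103.737014

σ√T = 0.2742·√1.0193 = 0.276833
d₁ = (ln(S/K) + (r+σ²/2)T) / (σ√T) = (ln(176.46/153.94) + (0.0341+0.2742²/2)·1.0193) / 0.276833 = (0.136531 + 0.073076) / 0.276833 = 0.757162
d₂ = d₁ − σ√T = 0.757162 − 0.276833 = 0.480329
e^{−rT} = e^{−0.0341·1.0193} = 0.965839
N(d₁) = 0.775524,  N(d₂) = 0.684503
Call price V = S·N(d₁) − K·e^{−rT}·N(d₂) = 136.848908 − 101.772799 = 35.076109
ρ = K·T·e^{−rT}·N(d₂) = 103.737014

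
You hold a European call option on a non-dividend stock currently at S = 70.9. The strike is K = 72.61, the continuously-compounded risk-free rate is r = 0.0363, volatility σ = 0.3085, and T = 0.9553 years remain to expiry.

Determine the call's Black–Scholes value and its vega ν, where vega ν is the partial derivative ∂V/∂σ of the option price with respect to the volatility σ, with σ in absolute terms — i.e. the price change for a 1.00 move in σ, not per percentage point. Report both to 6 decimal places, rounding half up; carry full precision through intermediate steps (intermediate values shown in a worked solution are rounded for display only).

σ√T = 0.3085·√0.9553 = 0.301526
d₁ = (ln(S/K) + (r+σ²/2)T) / (σ√T) = (ln(70.9/72.61) + (0.0363+0.3085²/2)·0.9553) / 0.301526 = (-0.023832 + 0.080136) / 0.301526 = 0.186731
d₂ = d₁ − σ√T = 0.186731 − 0.301526 = -0.114796
e^{−rT} = e^{−0.0363·0.9553} = 0.965917
N(d₁) = 0.574064,  N(d₂) = 0.454304
Call price V = S·N(d₁) − K·e^{−rT}·N(d₂) = 40.701145 − 31.862689 = 8.838456
φ(d₁) = (1/√(2π))·e^{−d₁²/2} = 0.392047
ν = S·φ(d₁)·√T = 27.167810

price = 8.838456
ν = 27.167810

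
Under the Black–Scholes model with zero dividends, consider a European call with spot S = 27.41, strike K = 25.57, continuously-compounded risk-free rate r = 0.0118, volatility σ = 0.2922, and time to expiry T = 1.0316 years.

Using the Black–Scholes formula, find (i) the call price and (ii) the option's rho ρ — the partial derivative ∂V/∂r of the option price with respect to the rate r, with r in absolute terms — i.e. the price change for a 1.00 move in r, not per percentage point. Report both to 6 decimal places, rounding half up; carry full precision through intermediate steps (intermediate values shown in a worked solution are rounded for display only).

σ√T = 0.2922·√1.0316 = 0.296781
d₁ = (ln(S/K) + (r+σ²/2)T) / (σ√T) = (ln(27.41/25.57) + (0.0118+0.2922²/2)·1.0316) / 0.296781 = (0.069488 + 0.056212) / 0.296781 = 0.423546
d₂ = d₁ − σ√T = 0.423546 − 0.296781 = 0.126765
e^{−rT} = e^{−0.0118·1.0316} = 0.987901
N(d₁) = 0.664052,  N(d₂) = 0.550437
Call price V = S·N(d₁) − K·e^{−rT}·N(d₂) = 18.201656 − 13.904383 = 4.297273
ρ = K·T·e^{−rT}·N(d₂) = 14.343761

price = 4.297273
ρ = 14.343761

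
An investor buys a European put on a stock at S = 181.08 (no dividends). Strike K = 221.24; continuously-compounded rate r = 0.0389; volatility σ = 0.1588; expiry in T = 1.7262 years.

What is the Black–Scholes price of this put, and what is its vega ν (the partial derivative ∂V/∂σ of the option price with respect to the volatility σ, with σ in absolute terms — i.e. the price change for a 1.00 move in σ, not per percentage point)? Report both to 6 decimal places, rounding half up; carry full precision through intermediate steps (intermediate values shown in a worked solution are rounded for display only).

σ√T = 0.1588·√1.7262 = 0.208639
d₁ = (ln(S/K) + (r+σ²/2)T) / (σ√T) = (ln(181.08/221.24) + (0.0389+0.1588²/2)·1.7262) / 0.208639 = (-0.200309 + 0.088914) / 0.208639 = -0.533911
d₂ = d₁ − σ√T = -0.533911 − 0.208639 = -0.742550
e^{−rT} = e^{−0.0389·1.7262} = 0.935056
N(−d₁) = 0.703298,  N(−d₂) = 0.771123
Put price V = K·e^{−rT}·N(−d₂) − S·N(−d₁) = 159.523546 − 127.353285 = 32.170261
φ(d₁) = (1/√(2π))·e^{−d₁²/2} = 0.345947
ν = S·φ(d₁)·√T = 82.304939

price = 32.170261
ν = 82.304939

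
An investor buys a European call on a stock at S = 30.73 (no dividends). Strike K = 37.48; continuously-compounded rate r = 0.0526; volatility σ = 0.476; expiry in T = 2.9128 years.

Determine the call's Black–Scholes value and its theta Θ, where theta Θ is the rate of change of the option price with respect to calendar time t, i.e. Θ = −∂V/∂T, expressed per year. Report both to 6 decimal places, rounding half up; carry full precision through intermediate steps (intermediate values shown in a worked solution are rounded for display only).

σ√T = 0.476·√2.9128 = 0.812386
d₁ = (ln(S/K) + (r+σ²/2)T) / (σ√T) = (ln(30.73/37.48) + (0.0526+0.476²/2)·2.9128) / 0.812386 = (-0.198568 + 0.483199) / 0.812386 = 0.350364
d₂ = d₁ − σ√T = 0.350364 − 0.812386 = -0.462022
e^{−rT} = e^{−0.0526·2.9128} = 0.857947
N(d₁) = 0.636967,  N(d₂) = 0.322033
Call price V = S·N(d₁) − K·e^{−rT}·N(d₂) = 19.574000 − 10.355235 = 9.218765
φ(d₁) = (1/√(2π))·e^{−d₁²/2} = 0.375193
Θ = −S·φ(d₁)·σ/(2√T) − r·K·e^{−rT}·N(d₂) = −1.607824 − 0.544685 = -2.152509

price = 9.218765
Θ = -2.152509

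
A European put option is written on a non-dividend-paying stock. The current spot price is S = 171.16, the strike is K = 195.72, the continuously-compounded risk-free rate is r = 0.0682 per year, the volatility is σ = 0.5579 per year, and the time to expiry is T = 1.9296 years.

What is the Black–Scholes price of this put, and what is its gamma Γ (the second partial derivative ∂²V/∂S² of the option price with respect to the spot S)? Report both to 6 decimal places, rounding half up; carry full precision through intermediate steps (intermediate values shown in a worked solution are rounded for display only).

price = 51.900606
Γ = 0.002794

σ√T = 0.5579·√1.9296 = 0.774979
d₁ = (ln(S/K) + (r+σ²/2)T) / (σ√T) = (ln(171.16/195.72) + (0.0682+0.5579²/2)·1.9296) / 0.774979 = (-0.134086 + 0.431895) / 0.774979 = 0.384280
d₂ = d₁ − σ√T = 0.384280 − 0.774979 = -0.390699
e^{−rT} = e^{−0.0682·1.9296} = 0.876693
N(−d₁) = 0.350386,  N(−d₂) = 0.651990
Put price V = K·e^{−rT}·N(−d₂) − S·N(−d₁) = 111.872599 − 59.971993 = 51.900606
φ(d₁) = (1/√(2π))·e^{−d₁²/2} = 0.370547
Γ = φ(d₁) / (S·σ·√T) = 0.002794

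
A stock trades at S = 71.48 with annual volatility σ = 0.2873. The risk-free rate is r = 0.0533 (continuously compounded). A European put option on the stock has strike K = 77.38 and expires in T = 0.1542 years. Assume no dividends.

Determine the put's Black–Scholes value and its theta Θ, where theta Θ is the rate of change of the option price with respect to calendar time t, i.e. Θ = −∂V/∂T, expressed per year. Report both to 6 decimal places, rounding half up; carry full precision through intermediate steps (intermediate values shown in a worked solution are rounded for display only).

price = 6.607070
Θ = -5.765115

σ√T = 0.2873·√0.1542 = 0.112818
d₁ = (ln(S/K) + (r+σ²/2)T) / (σ√T) = (ln(71.48/77.38) + (0.0533+0.2873²/2)·0.1542) / 0.112818 = (-0.079311 + 0.014583) / 0.112818 = -0.573738
d₂ = d₁ − σ√T = -0.573738 − 0.112818 = -0.686556
e^{−rT} = e^{−0.0533·0.1542} = 0.991815
N(−d₁) = 0.716927,  N(−d₂) = 0.753819
Put price V = K·e^{−rT}·N(−d₂) − S·N(−d₁) = 57.853039 − 51.245969 = 6.607070
φ(d₁) = (1/√(2π))·e^{−d₁²/2} = 0.338400
Θ = −S·φ(d₁)·σ/(2√T) + r·K·e^{−rT}·N(−d₂) = −8.848682 + 3.083567 = -5.765115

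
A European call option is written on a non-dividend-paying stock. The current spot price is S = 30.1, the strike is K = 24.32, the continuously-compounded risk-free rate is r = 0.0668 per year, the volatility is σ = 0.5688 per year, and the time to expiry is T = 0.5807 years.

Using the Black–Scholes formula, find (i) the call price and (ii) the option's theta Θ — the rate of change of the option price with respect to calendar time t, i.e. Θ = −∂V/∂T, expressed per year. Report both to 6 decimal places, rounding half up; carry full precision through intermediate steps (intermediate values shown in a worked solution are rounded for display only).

σ√T = 0.5688·√0.5807 = 0.433447
d₁ = (ln(S/K) + (r+σ²/2)T) / (σ√T) = (ln(30.1/24.32) + (0.0668+0.5688²/2)·0.5807) / 0.433447 = (0.213226 + 0.132729) / 0.433447 = 0.798149
d₂ = d₁ − σ√T = 0.798149 − 0.433447 = 0.364702
e^{−rT} = e^{−0.0668·0.5807} = 0.961952
N(d₁) = 0.787608,  N(d₂) = 0.642333
Call price V = S·N(d₁) − K·e^{−rT}·N(d₂) = 23.706999 − 15.027174 = 8.679825
φ(d₁) = (1/√(2π))·e^{−d₁²/2} = 0.290120
Θ = −S·φ(d₁)·σ/(2√T) − r·K·e^{−rT}·N(d₂) = −3.259106 − 1.003815 = -4.262921

price = 8.679825
Θ = -4.262921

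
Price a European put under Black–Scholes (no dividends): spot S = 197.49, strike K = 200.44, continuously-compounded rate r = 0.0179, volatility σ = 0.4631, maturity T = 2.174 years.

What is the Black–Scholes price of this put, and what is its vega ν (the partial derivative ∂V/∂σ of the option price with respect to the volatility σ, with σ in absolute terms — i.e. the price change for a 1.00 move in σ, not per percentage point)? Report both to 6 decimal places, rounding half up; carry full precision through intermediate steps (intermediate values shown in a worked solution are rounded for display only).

price = 49.823255
ν = 108.211521

σ√T = 0.4631·√2.174 = 0.682817
d₁ = (ln(S/K) + (r+σ²/2)T) / (σ√T) = (ln(197.49/200.44) + (0.0179+0.4631²/2)·2.174) / 0.682817 = (-0.014827 + 0.272034) / 0.682817 = 0.376685
d₂ = d₁ − σ√T = 0.376685 − 0.682817 = -0.306132
e^{−rT} = e^{−0.0179·2.174} = 0.961833
N(−d₁) = 0.353204,  N(−d₂) = 0.620248
Put price V = K·e^{−rT}·N(−d₂) − S·N(−d₁) = 119.577451 − 69.754196 = 49.823255
φ(d₁) = (1/√(2π))·e^{−d₁²/2} = 0.371620
ν = S·φ(d₁)·√T = 108.211521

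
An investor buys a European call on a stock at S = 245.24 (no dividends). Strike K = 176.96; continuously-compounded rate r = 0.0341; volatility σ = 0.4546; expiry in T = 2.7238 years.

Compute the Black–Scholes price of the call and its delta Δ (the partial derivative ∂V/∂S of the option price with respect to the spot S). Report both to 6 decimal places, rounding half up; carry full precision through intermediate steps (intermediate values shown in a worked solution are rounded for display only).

σ√T = 0.4546·√2.7238 = 0.750269
d₁ = (ln(S/K) + (r+σ²/2)T) / (σ√T) = (ln(245.24/176.96) + (0.0341+0.4546²/2)·2.7238) / 0.750269 = (0.326314 + 0.374333) / 0.750269 = 0.933861
d₂ = d₁ − σ√T = 0.933861 − 0.750269 = 0.183592
e^{−rT} = e^{−0.0341·2.7238} = 0.911301
N(d₁) = 0.824812,  N(d₂) = 0.572833
Call price V = S·N(d₁) − K·e^{−rT}·N(d₂) = 202.276944 − 92.377315 = 109.899629
Δ = N(d₁) = 0.824812

price = 109.899629
Δ = 0.824812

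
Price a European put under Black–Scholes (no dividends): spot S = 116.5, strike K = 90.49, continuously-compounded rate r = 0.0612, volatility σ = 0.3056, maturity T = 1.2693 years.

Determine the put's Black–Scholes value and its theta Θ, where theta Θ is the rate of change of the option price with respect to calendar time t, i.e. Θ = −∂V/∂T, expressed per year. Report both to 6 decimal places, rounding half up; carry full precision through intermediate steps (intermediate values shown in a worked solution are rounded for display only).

price = 3.030524
Θ = -2.218413

σ√T = 0.3056·√1.2693 = 0.344299
d₁ = (ln(S/K) + (r+σ²/2)T) / (σ√T) = (ln(116.5/90.49) + (0.0612+0.3056²/2)·1.2693) / 0.344299 = (0.252652 + 0.136952) / 0.344299 = 1.131587
d₂ = d₁ − σ√T = 1.131587 − 0.344299 = 0.787288
e^{−rT} = e^{−0.0612·1.2693} = 0.925259
N(−d₁) = 0.128904,  N(−d₂) = 0.215557
Put price V = K·e^{−rT}·N(−d₂) − S·N(−d₁) = 18.047854 − 15.017331 = 3.030524
φ(d₁) = (1/√(2π))·e^{−d₁²/2} = 0.210308
Θ = −S·φ(d₁)·σ/(2√T) + r·K·e^{−rT}·N(−d₂) = −3.322941 + 1.104529 = -2.218413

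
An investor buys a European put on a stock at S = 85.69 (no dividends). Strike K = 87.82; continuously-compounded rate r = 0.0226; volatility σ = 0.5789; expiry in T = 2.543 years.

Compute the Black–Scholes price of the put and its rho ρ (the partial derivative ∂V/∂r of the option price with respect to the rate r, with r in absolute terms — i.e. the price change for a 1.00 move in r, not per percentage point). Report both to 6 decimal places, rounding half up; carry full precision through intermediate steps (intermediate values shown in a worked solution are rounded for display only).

σ√T = 0.5789·√2.543 = 0.923159
d₁ = (ln(S/K) + (r+σ²/2)T) / (σ√T) = (ln(85.69/87.82) + (0.0226+0.5789²/2)·2.543) / 0.923159 = (-0.024553 + 0.483584) / 0.923159 = 0.497238
d₂ = d₁ − σ√T = 0.497238 − 0.923159 = -0.425921
e^{−rT} = e^{−0.0226·2.543} = 0.944149
N(−d₁) = 0.309510,  N(−d₂) = 0.664917
Put price V = K·e^{−rT}·N(−d₂) − S·N(−d₁) = 55.131700 − 26.521951 = 28.609749
ρ = −K·T·e^{−rT}·N(−d₂) = -140.199913

price = 28.609749
ρ = -140.199913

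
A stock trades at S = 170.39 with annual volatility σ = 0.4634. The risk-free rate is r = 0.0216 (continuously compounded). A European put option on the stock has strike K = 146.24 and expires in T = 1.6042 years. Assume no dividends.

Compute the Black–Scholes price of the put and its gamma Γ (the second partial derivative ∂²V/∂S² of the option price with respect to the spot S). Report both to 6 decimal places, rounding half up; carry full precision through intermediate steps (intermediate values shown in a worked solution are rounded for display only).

σ√T = 0.4634·√1.6042 = 0.586929
d₁ = (ln(S/K) + (r+σ²/2)T) / (σ√T) = (ln(170.39/146.24) + (0.0216+0.4634²/2)·1.6042) / 0.586929 = (0.152841 + 0.206893) / 0.586929 = 0.612910
d₂ = d₁ − σ√T = 0.612910 − 0.586929 = 0.025981
e^{−rT} = e^{−0.0216·1.6042} = 0.965943
N(−d₁) = 0.269968,  N(−d₂) = 0.489636
Put price V = K·e^{−rT}·N(−d₂) − S·N(−d₁) = 69.165760 − 45.999862 = 23.165899
φ(d₁) = (1/√(2π))·e^{−d₁²/2} = 0.330626
Γ = φ(d₁) / (S·σ·√T) = 0.003306

price = 23.165899
Γ = 0.003306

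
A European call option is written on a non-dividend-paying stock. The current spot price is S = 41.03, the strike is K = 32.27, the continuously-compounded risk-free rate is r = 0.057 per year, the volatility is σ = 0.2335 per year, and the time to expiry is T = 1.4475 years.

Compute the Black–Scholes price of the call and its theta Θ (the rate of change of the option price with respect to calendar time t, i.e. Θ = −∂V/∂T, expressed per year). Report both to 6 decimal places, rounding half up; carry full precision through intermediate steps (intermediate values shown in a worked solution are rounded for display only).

σ√T = 0.2335·√1.4475 = 0.280929
d₁ = (ln(S/K) + (r+σ²/2)T) / (σ√T) = (ln(41.03/32.27) + (0.057+0.2335²/2)·1.4475) / 0.280929 = (0.240166 + 0.121968) / 0.280929 = 1.289058
d₂ = d₁ − σ√T = 1.289058 − 0.280929 = 1.008129
e^{−rT} = e^{−0.057·1.4475} = 0.920805
N(d₁) = 0.901311,  N(d₂) = 0.843304
Call price V = S·N(d₁) − K·e^{−rT}·N(d₂) = 36.980793 − 25.058235 = 11.922557
φ(d₁) = (1/√(2π))·e^{−d₁²/2} = 0.173813
Θ = −S·φ(d₁)·σ/(2√T) − r·K·e^{−rT}·N(d₂) = −0.692041 − 1.428319 = -2.120361

price = 11.922557
Θ = -2.120361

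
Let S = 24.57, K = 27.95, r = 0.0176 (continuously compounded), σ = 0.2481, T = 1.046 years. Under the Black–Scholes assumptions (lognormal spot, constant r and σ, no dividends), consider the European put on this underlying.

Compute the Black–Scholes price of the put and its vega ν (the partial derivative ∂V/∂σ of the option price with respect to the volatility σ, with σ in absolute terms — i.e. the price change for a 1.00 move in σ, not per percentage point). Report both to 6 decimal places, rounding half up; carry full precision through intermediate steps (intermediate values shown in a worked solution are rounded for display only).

price = 4.303873
ν = 9.558939

σ√T = 0.2481·√1.046 = 0.253742
d₁ = (ln(S/K) + (r+σ²/2)T) / (σ√T) = (ln(24.57/27.95) + (0.0176+0.2481²/2)·1.046) / 0.253742 = (-0.128891 + 0.050602) / 0.253742 = -0.308537
d₂ = d₁ − σ√T = -0.308537 − 0.253742 = -0.562279
e^{−rT} = e^{−0.0176·1.046} = 0.981759
N(−d₁) = 0.621163,  N(−d₂) = 0.713037
Put price V = K·e^{−rT}·N(−d₂) − S·N(−d₁) = 19.565852 − 15.261979 = 4.303873
φ(d₁) = (1/√(2π))·e^{−d₁²/2} = 0.380398
ν = S·φ(d₁)·√T = 9.558939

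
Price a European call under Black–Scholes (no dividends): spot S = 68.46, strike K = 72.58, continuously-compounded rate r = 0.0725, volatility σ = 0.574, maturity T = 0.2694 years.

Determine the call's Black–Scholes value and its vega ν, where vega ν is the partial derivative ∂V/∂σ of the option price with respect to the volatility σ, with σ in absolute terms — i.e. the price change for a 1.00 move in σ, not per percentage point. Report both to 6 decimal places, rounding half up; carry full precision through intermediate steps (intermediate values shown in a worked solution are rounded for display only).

σ√T = 0.574·√0.2694 = 0.297928
d₁ = (ln(S/K) + (r+σ²/2)T) / (σ√T) = (ln(68.46/72.58) + (0.0725+0.574²/2)·0.2694) / 0.297928 = (-0.058440 + 0.063912) / 0.297928 = 0.018367
d₂ = d₁ − σ√T = 0.018367 − 0.297928 = -0.279560
e^{−rT} = e^{−0.0725·0.2694} = 0.980658
N(d₁) = 0.507327,  N(d₂) = 0.389907
Call price V = S·N(d₁) − K·e^{−rT}·N(d₂) = 34.731614 − 27.752116 = 6.979498
φ(d₁) = (1/√(2π))·e^{−d₁²/2} = 0.398875
ν = S·φ(d₁)·√T = 14.173350

price = 6.979498
ν = 14.173350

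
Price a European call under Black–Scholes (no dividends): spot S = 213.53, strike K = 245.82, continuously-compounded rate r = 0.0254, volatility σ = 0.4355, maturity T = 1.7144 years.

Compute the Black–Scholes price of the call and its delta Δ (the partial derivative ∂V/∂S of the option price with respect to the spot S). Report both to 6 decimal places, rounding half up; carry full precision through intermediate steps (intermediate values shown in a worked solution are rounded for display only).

price = 40.176280
Δ = 0.545586

σ√T = 0.4355·√1.7144 = 0.570222
d₁ = (ln(S/K) + (r+σ²/2)T) / (σ√T) = (ln(213.53/245.82) + (0.0254+0.4355²/2)·1.7144) / 0.570222 = (-0.140822 + 0.206123) / 0.570222 = 0.114517
d₂ = d₁ − σ√T = 0.114517 − 0.570222 = -0.455705
e^{−rT} = e^{−0.0254·1.7144} = 0.957389
N(d₁) = 0.545586,  N(d₂) = 0.324301
Call price V = S·N(d₁) − K·e^{−rT}·N(d₂) = 116.499004 − 76.322724 = 40.176280
Δ = N(d₁) = 0.545586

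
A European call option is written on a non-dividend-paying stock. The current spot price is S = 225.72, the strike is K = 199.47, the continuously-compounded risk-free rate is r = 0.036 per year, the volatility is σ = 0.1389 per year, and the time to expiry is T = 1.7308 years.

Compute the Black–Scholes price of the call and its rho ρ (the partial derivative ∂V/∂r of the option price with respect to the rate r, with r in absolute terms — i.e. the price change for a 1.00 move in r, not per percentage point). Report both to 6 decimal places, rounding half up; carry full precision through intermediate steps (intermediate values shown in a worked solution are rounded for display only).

σ√T = 0.1389·√1.7308 = 0.182737
d₁ = (ln(S/K) + (r+σ²/2)T) / (σ√T) = (ln(225.72/199.47) + (0.036+0.1389²/2)·1.7308) / 0.182737 = (0.123631 + 0.079005) / 0.182737 = 1.108899
d₂ = d₁ − σ√T = 1.108899 − 0.182737 = 0.926163
e^{−rT} = e^{−0.036·1.7308} = 0.939593
N(d₁) = 0.866263,  N(d₂) = 0.822819
Call price V = S·N(d₁) − K·e^{−rT}·N(d₂) = 195.532935 − 154.213252 = 41.319683
ρ = K·T·e^{−rT}·N(d₂) = 266.912296

price = 41.319683
ρ = 266.912296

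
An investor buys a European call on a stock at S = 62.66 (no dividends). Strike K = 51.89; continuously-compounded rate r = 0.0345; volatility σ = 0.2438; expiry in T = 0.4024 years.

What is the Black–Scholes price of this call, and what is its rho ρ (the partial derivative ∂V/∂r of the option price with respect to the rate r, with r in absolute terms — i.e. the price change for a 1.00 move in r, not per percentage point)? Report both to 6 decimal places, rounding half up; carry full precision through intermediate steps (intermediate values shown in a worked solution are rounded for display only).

σ√T = 0.2438·√0.4024 = 0.154655
d₁ = (ln(S/K) + (r+σ²/2)T) / (σ√T) = (ln(62.66/51.89) + (0.0345+0.2438²/2)·0.4024) / 0.154655 = (0.188597 + 0.025842) / 0.154655 = 1.386568
d₂ = d₁ − σ√T = 1.386568 − 0.154655 = 1.231913
e^{−rT} = e^{−0.0345·0.4024} = 0.986213
N(d₁) = 0.917213,  N(d₂) = 0.891009
Call price V = S·N(d₁) − K·e^{−rT}·N(d₂) = 57.472579 − 45.597041 = 11.875538
ρ = K·T·e^{−rT}·N(d₂) = 18.348249

price = 11.875538
ρ = 18.348249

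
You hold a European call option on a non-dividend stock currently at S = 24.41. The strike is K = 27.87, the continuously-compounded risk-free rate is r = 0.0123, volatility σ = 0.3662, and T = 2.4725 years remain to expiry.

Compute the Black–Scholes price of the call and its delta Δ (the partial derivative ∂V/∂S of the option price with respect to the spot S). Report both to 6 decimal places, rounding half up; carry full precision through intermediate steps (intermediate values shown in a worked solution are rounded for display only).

price = 4.604610
Δ = 0.544000

σ√T = 0.3662·√2.4725 = 0.575820
d₁ = (ln(S/K) + (r+σ²/2)T) / (σ√T) = (ln(24.41/27.87) + (0.0123+0.3662²/2)·2.4725) / 0.575820 = (-0.132558 + 0.196196) / 0.575820 = 0.110517
d₂ = d₁ − σ√T = 0.110517 − 0.575820 = -0.465303
e^{−rT} = e^{−0.0123·2.4725} = 0.970046
N(d₁) = 0.544000,  N(d₂) = 0.320857
Call price V = S·N(d₁) − K·e^{−rT}·N(d₂) = 13.279049 − 8.674439 = 4.604610
Δ = N(d₁) = 0.544000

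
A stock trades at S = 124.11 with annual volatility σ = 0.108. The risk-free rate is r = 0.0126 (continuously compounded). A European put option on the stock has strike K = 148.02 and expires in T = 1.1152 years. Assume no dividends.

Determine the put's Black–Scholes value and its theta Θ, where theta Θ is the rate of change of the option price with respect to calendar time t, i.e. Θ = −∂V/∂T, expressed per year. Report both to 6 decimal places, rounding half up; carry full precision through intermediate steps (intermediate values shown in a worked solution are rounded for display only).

σ√T = 0.108·√1.1152 = 0.114051
d₁ = (ln(S/K) + (r+σ²/2)T) / (σ√T) = (ln(124.11/148.02) + (0.0126+0.108²/2)·1.1152) / 0.114051 = (-0.176179 + 0.020555) / 0.114051 = -1.364507
d₂ = d₁ − σ√T = -1.364507 − 0.114051 = -1.478558
e^{−rT} = e^{−0.0126·1.1152} = 0.986047
N(−d₁) = 0.913796,  N(−d₂) = 0.930371
Put price V = K·e^{−rT}·N(−d₂) − S·N(−d₁) = 135.791934 − 113.411219 = 22.380715
φ(d₁) = (1/√(2π))·e^{−d₁²/2} = 0.157256
Θ = −S·φ(d₁)·σ/(2√T) + r·K·e^{−rT}·N(−d₂) = −0.998004 + 1.710978 = 0.712974

price = 22.380715
Θ = 0.712974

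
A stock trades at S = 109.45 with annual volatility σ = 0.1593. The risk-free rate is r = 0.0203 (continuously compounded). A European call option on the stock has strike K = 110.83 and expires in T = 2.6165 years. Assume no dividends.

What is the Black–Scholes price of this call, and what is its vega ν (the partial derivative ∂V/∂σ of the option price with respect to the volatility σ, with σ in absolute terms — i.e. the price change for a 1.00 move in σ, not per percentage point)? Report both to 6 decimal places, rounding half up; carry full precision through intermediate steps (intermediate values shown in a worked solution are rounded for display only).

price = 13.309014
ν = 67.792524

σ√T = 0.1593·√2.6165 = 0.257677
d₁ = (ln(S/K) + (r+σ²/2)T) / (σ√T) = (ln(109.45/110.83) + (0.0203+0.1593²/2)·2.6165) / 0.257677 = (-0.012530 + 0.086314) / 0.257677 = 0.286343
d₂ = d₁ − σ√T = 0.286343 − 0.257677 = 0.028666
e^{−rT} = e^{−0.0203·2.6165} = 0.948271
N(d₁) = 0.612692,  N(d₂) = 0.511434
Call price V = S·N(d₁) − K·e^{−rT}·N(d₂) = 67.059168 − 53.750154 = 13.309014
φ(d₁) = (1/√(2π))·e^{−d₁²/2} = 0.382918
ν = S·φ(d₁)·√T = 67.792524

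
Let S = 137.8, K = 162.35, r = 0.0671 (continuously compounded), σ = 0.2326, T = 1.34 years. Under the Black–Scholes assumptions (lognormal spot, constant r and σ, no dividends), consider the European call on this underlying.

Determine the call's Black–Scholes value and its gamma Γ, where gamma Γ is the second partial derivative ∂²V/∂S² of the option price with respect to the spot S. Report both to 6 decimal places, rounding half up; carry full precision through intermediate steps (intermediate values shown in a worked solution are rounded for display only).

price = 10.601646
Γ = 0.010647

σ√T = 0.2326·√1.34 = 0.269254
d₁ = (ln(S/K) + (r+σ²/2)T) / (σ√T) = (ln(137.8/162.35) + (0.0671+0.2326²/2)·1.34) / 0.269254 = (-0.163951 + 0.126163) / 0.269254 = -0.140344
d₂ = d₁ − σ√T = -0.140344 − 0.269254 = -0.409598
e^{−rT} = e^{−0.0671·1.34} = 0.914010
N(d₁) = 0.444194,  N(d₂) = 0.341050
Call price V = S·N(d₁) − K·e^{−rT}·N(d₂) = 61.209924 − 50.608278 = 10.601646
φ(d₁) = (1/√(2π))·e^{−d₁²/2} = 0.395033
Γ = φ(d₁) / (S·σ·√T) = 0.010647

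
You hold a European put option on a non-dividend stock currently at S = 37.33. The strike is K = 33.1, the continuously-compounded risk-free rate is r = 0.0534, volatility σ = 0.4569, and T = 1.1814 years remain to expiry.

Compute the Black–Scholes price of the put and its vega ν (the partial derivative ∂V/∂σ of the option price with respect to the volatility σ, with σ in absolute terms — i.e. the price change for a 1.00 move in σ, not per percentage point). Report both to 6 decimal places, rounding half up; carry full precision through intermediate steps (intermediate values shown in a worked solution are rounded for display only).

price = 4.021783
ν = 13.377182

σ√T = 0.4569·√1.1814 = 0.496615
d₁ = (ln(S/K) + (r+σ²/2)T) / (σ√T) = (ln(37.33/33.1) + (0.0534+0.4569²/2)·1.1814) / 0.496615 = (0.120264 + 0.186400) / 0.496615 = 0.617509
d₂ = d₁ − σ√T = 0.617509 − 0.496615 = 0.120894
e^{−rT} = e^{−0.0534·1.1814} = 0.938862
N(−d₁) = 0.268450,  N(−d₂) = 0.451888
Put price V = K·e^{−rT}·N(−d₂) − S·N(−d₁) = 14.043009 − 10.021226 = 4.021783
φ(d₁) = (1/√(2π))·e^{−d₁²/2} = 0.329692
ν = S·φ(d₁)·√T = 13.377182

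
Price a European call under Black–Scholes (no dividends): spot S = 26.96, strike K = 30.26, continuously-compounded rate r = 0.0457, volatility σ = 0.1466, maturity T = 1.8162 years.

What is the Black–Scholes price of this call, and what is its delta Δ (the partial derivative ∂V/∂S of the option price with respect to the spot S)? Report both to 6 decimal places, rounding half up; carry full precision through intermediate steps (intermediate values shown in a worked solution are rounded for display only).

σ√T = 0.1466·√1.8162 = 0.197568
d₁ = (ln(S/K) + (r+σ²/2)T) / (σ√T) = (ln(26.96/30.26) + (0.0457+0.1466²/2)·1.8162) / 0.197568 = (-0.115472 + 0.102517) / 0.197568 = -0.065576
d₂ = d₁ − σ√T = -0.065576 − 0.197568 = -0.263143
e^{−rT} = e^{−0.0457·1.8162} = 0.920351
N(d₁) = 0.473858,  N(d₂) = 0.396220
Call price V = S·N(d₁) − K·e^{−rT}·N(d₂) = 12.775209 − 11.034658 = 1.740551
Δ = N(d₁) = 0.473858

price = 1.740551
Δ = 0.473858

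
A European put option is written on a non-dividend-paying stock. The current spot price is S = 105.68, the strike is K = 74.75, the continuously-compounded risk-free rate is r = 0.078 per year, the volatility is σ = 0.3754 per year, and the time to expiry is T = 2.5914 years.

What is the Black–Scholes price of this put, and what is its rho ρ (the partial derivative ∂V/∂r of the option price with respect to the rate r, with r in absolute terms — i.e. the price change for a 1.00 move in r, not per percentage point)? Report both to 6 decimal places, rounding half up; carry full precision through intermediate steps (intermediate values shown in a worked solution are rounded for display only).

price = 4.676505
ρ = -43.122587

σ√T = 0.3754·√2.5914 = 0.604312
d₁ = (ln(S/K) + (r+σ²/2)T) / (σ√T) = (ln(105.68/74.75) + (0.078+0.3754²/2)·2.5914) / 0.604312 = (0.346266 + 0.384726) / 0.604312 = 1.209627
d₂ = d₁ − σ√T = 1.209627 − 0.604312 = 0.605314
e^{−rT} = e^{−0.078·2.5914} = 0.816989
N(−d₁) = 0.113211,  N(−d₂) = 0.272485
Put price V = K·e^{−rT}·N(−d₂) − S·N(−d₁) = 16.640653 − 11.964148 = 4.676505
ρ = −K·T·e^{−rT}·N(−d₂) = -43.122587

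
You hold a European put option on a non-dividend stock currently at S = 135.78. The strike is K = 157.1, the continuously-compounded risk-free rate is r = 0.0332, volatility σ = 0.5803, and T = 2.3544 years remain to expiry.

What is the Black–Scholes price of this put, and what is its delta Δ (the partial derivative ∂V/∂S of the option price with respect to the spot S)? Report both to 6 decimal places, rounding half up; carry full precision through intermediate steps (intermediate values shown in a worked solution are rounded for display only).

σ√T = 0.5803·√2.3544 = 0.890415
d₁ = (ln(S/K) + (r+σ²/2)T) / (σ√T) = (ln(135.78/157.1) + (0.0332+0.5803²/2)·2.3544) / 0.890415 = (-0.145847 + 0.474586) / 0.890415 = 0.369198
d₂ = d₁ − σ√T = 0.369198 − 0.890415 = -0.521218
e^{−rT} = e^{−0.0332·2.3544} = 0.924811
N(−d₁) = 0.355990,  N(−d₂) = 0.698892
Put price V = K·e^{−rT}·N(−d₂) − S·N(−d₁) = 101.540536 − 48.336349 = 53.204187
Δ = −N(−d₁) = -0.355990

price = 53.204187
Δ = -0.355990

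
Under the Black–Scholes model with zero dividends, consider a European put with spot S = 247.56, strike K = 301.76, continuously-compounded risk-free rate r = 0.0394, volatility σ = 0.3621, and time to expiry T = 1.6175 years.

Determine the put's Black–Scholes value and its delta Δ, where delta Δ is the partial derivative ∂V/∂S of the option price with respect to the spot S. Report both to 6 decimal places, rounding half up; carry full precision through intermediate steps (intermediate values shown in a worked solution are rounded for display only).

σ√T = 0.3621·√1.6175 = 0.460522
d₁ = (ln(S/K) + (r+σ²/2)T) / (σ√T) = (ln(247.56/301.76) + (0.0394+0.3621²/2)·1.6175) / 0.460522 = (-0.197979 + 0.169770) / 0.460522 = -0.061255
d₂ = d₁ − σ√T = -0.061255 − 0.460522 = -0.521777
e^{−rT} = e^{−0.0394·1.6175} = 0.938259
N(−d₁) = 0.524422,  N(−d₂) = 0.699087
Put price V = K·e^{−rT}·N(−d₂) − S·N(−d₁) = 197.931829 − 129.825859 = 68.105970
Δ = −N(−d₁) = -0.524422

price = 68.105970
Δ = -0.524422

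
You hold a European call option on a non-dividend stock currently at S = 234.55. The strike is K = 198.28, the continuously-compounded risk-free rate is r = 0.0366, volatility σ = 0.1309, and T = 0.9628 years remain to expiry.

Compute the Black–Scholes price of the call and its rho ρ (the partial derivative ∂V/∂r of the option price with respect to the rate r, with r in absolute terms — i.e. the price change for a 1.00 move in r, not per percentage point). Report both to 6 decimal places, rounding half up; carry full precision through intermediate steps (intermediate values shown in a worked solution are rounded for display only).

σ√T = 0.1309·√0.9628 = 0.128442
d₁ = (ln(S/K) + (r+σ²/2)T) / (σ√T) = (ln(234.55/198.28) + (0.0366+0.1309²/2)·0.9628) / 0.128442 = (0.167989 + 0.043487) / 0.128442 = 1.646467
d₂ = d₁ − σ√T = 1.646467 − 0.128442 = 1.518025
e^{−rT} = e^{−0.0366·0.9628} = 0.965375
N(d₁) = 0.950166,  N(d₂) = 0.935496
Call price V = S·N(d₁) − K·e^{−rT}·N(d₂) = 222.861471 − 179.067562 = 43.793909
ρ = K·T·e^{−rT}·N(d₂) = 172.406249

price = 43.793909
ρ = 172.406249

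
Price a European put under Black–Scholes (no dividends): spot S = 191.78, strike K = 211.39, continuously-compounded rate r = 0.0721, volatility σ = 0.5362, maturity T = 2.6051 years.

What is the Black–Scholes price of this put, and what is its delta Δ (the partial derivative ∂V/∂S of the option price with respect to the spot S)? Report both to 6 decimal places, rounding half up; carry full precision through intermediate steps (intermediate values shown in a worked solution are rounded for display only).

σ√T = 0.5362·√2.6051 = 0.865444
d₁ = (ln(S/K) + (r+σ²/2)T) / (σ√T) = (ln(191.78/211.39) + (0.0721+0.5362²/2)·2.6051) / 0.865444 = (-0.097356 + 0.562324) / 0.865444 = 0.537260
d₂ = d₁ − σ√T = 0.537260 − 0.865444 = -0.328184
e^{−rT} = e^{−0.0721·2.6051} = 0.828757
N(−d₁) = 0.295544,  N(−d₂) = 0.628614
Put price V = K·e^{−rT}·N(−d₂) − S·N(−d₁) = 110.127495 − 56.679427 = 53.448069
Δ = −N(−d₁) = -0.295544

price = 53.448069
Δ = -0.295544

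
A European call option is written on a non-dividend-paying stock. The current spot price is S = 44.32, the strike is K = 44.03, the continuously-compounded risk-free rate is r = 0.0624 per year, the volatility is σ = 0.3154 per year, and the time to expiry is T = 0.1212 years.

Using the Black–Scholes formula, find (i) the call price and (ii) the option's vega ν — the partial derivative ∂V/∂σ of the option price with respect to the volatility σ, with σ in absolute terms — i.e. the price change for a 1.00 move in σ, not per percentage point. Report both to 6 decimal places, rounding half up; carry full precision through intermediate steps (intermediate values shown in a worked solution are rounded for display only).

σ√T = 0.3154·√0.1212 = 0.109803
d₁ = (ln(S/K) + (r+σ²/2)T) / (σ√T) = (ln(44.32/44.03) + (0.0624+0.3154²/2)·0.1212) / 0.109803 = (0.006565 + 0.013591) / 0.109803 = 0.183566
d₂ = d₁ − σ√T = 0.183566 − 0.109803 = 0.073763
e^{−rT} = e^{−0.0624·0.1212} = 0.992466
N(d₁) = 0.572823,  N(d₂) = 0.529401
Call price V = S·N(d₁) − K·e^{−rT}·N(d₂) = 25.387513 − 23.133884 = 2.253629
φ(d₁) = (1/√(2π))·e^{−d₁²/2} = 0.392277
ν = S·φ(d₁)·√T = 6.052629

price = 2.253629
ν = 6.052629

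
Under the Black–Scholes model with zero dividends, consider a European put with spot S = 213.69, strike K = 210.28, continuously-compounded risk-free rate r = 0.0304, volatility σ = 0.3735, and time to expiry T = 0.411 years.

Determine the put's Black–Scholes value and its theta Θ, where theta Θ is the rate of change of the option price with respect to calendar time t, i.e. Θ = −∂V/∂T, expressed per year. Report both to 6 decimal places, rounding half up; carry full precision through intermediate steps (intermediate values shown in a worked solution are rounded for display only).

price = 17.209065
Θ = -20.976080

σ√T = 0.3735·√0.411 = 0.239448
d₁ = (ln(S/K) + (r+σ²/2)T) / (σ√T) = (ln(213.69/210.28) + (0.0304+0.3735²/2)·0.411) / 0.239448 = (0.016086 + 0.041162) / 0.239448 = 0.239085
d₂ = d₁ − σ√T = 0.239085 − 0.239448 = -0.000363
e^{−rT} = e^{−0.0304·0.411} = 0.987583
N(−d₁) = 0.405520,  N(−d₂) = 0.500145
Put price V = K·e^{−rT}·N(−d₂) − S·N(−d₁) = 103.864586 − 86.655521 = 17.209065
φ(d₁) = (1/√(2π))·e^{−d₁²/2} = 0.387702
Θ = −S·φ(d₁)·σ/(2√T) + r·K·e^{−rT}·N(−d₂) = −24.133564 + 3.157483 = -20.976080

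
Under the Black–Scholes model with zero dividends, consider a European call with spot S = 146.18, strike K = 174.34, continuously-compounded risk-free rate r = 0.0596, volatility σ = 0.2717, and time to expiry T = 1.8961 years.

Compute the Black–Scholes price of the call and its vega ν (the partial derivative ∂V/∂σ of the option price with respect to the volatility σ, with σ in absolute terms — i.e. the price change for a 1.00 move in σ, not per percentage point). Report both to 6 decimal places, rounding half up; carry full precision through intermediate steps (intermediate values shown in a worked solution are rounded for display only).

price = 17.947969
ν = 80.289062

σ√T = 0.2717·√1.8961 = 0.374128
d₁ = (ln(S/K) + (r+σ²/2)T) / (σ√T) = (ln(146.18/174.34) + (0.0596+0.2717²/2)·1.8961) / 0.374128 = (-0.176169 + 0.182993) / 0.374128 = 0.018242
d₂ = d₁ − σ√T = 0.018242 − 0.374128 = -0.355886
e^{−rT} = e^{−0.0596·1.8961} = 0.893144
N(d₁) = 0.507277,  N(d₂) = 0.360963
Call price V = S·N(d₁) − K·e^{−rT}·N(d₂) = 74.153756 − 56.205788 = 17.947969
φ(d₁) = (1/√(2π))·e^{−d₁²/2} = 0.398876
ν = S·φ(d₁)·√T = 80.289062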